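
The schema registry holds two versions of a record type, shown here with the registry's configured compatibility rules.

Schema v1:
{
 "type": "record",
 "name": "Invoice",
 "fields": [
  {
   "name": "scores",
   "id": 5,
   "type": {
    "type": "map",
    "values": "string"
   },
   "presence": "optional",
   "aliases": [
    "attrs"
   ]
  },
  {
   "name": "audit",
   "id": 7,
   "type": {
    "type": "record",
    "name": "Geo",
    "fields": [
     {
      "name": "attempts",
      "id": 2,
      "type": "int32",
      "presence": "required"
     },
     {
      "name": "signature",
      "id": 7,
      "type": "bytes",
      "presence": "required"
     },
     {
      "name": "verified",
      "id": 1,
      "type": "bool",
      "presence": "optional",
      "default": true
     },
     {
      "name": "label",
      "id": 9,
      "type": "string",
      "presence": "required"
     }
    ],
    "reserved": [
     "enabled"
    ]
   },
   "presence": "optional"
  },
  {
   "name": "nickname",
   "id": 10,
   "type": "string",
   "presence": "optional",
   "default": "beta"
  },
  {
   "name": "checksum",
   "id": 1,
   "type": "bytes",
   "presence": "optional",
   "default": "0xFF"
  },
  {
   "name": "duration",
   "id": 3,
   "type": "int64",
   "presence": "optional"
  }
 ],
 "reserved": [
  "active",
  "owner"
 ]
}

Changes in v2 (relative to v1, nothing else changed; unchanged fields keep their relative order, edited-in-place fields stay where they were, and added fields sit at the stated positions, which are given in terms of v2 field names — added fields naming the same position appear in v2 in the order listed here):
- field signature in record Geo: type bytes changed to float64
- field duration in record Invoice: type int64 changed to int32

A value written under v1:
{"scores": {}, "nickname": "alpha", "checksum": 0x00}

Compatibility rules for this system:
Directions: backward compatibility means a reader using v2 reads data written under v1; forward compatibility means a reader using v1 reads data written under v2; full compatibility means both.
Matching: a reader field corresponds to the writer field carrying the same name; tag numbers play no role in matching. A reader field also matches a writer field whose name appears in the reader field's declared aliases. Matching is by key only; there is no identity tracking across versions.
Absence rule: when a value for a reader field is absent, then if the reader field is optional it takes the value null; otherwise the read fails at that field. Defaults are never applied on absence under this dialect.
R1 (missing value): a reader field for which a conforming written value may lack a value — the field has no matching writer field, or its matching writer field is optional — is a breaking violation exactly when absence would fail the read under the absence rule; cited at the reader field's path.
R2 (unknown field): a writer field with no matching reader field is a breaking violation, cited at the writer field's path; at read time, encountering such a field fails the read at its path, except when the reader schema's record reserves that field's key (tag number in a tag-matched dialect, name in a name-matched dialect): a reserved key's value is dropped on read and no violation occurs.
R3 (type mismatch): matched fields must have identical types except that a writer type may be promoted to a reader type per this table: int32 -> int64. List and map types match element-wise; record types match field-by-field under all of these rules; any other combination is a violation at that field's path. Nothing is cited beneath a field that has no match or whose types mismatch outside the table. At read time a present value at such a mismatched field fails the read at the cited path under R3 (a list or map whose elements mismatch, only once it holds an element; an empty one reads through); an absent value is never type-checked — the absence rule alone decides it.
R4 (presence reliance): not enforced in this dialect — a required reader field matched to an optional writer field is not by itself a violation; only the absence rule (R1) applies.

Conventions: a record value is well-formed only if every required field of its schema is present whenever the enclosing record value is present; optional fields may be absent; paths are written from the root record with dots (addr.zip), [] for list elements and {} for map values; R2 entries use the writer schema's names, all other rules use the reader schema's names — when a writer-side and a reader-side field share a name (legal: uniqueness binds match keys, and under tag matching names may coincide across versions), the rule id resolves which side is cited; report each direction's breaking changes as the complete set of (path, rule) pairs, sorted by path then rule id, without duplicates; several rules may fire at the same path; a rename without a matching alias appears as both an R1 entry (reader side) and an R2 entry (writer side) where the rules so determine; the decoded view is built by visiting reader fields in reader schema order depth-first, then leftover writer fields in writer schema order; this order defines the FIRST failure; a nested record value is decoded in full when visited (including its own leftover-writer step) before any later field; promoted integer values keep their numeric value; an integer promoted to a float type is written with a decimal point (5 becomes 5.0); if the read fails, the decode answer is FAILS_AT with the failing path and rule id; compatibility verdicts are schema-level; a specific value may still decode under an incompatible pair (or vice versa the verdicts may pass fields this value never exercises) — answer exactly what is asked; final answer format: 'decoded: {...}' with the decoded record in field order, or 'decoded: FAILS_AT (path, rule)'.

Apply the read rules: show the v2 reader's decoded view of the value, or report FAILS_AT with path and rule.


the writer's type comes first in each Invoice pair
decode walk for Invoice under reader schema v2:
  scores := {}
  audit := null (missing; optional => null)
  nickname := "alpha"
  checksum := 0x00
  duration := null (missing; optional => null)
  => decoded: {"scores": {}, "audit": null, "nickname": "alpha", "checksum": 0x00, "duration": null}
the rest of the Invoice diff is inert for this question:
  field signature in record Geo: type bytes changed to float64 -> changes Invoice's schema-level verdicts only — the decode of this value is the same
  field duration in record Invoice: type int64 changed to int32 -> changes Invoice's schema-level verdicts only — the decode of this value is the same

decoded: {"scores": {}, "audit": null, "nickname": "alpha", "checksum": 0x00, "duration": null}


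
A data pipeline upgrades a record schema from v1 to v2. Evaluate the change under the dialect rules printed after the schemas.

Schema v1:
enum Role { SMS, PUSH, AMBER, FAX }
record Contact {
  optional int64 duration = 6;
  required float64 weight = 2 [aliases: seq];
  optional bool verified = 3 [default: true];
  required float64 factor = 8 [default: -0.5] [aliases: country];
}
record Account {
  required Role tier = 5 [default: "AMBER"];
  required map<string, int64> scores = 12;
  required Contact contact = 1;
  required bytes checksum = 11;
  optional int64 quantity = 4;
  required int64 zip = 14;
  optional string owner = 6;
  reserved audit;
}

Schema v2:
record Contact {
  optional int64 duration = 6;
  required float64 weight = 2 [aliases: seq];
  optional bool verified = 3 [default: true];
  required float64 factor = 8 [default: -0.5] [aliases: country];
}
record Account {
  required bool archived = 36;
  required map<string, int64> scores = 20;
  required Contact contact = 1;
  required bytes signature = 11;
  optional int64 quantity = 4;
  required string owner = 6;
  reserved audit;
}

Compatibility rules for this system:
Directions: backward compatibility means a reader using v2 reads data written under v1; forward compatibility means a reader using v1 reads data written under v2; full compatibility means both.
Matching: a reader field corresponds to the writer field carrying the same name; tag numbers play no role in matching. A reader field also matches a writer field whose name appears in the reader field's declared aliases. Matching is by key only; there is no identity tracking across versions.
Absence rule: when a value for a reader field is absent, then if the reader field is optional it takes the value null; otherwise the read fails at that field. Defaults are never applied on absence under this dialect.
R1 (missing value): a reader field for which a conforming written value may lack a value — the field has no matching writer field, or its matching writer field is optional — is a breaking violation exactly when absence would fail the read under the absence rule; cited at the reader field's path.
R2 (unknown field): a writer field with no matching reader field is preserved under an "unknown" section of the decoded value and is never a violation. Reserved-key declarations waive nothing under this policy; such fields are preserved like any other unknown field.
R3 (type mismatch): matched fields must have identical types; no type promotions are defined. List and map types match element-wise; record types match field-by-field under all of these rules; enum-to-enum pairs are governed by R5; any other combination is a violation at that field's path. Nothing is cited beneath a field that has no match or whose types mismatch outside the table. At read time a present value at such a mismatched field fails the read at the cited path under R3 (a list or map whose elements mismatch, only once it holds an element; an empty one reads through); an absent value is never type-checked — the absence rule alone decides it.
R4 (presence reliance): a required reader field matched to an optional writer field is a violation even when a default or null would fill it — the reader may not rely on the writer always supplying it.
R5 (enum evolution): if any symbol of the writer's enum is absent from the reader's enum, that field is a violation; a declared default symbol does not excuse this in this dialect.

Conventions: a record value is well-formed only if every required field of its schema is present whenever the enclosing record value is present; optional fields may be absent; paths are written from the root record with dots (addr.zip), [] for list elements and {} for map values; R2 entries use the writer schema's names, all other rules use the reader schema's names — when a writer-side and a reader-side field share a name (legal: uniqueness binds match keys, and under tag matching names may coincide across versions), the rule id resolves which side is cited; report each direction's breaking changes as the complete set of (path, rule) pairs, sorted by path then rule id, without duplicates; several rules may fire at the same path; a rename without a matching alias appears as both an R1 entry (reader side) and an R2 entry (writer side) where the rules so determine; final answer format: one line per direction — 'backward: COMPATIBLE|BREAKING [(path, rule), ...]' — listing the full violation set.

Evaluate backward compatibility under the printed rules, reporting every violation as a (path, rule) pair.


backward: BREAKING [(archived, R1), (owner, R1), (owner, R4), (signature, R1)]

the writer's type comes first in each Account pair
checking backward for Account: reader v2 against writer v1:
  archived has no writer counterpart
  scores: paired with writer scores (map<string, int64> -> map<string, int64>; writer required)
  contact: paired with writer contact (Contact -> Contact; writer required)
  signature has no writer counterpart
  quantity: paired with writer quantity (int64 -> int64; writer optional)
  owner: paired with writer owner (string -> string; writer optional)
  tier (writer side), unknown to reader
  checksum (writer side), unknown to reader
  zip (writer side), unknown to reader
  contact.duration: paired with writer contact.duration (int64 -> int64; writer optional)
  contact.weight: paired with writer contact.weight (float64 -> float64; writer required)
  contact.verified: paired with writer contact.verified (bool -> bool; writer optional)
  contact.factor: paired with writer contact.factor (float64 -> float64; writer required)
  breaking: (archived, R1)
  breaking: (owner, R1)
  breaking: (owner, R4)
  breaking: (signature, R1)
  backward on Account therefore BREAKING (4)
checking off the Account differences that do not matter here:
  field scores in record Account: tag 12 changed to 20 -> inert for the asked Account verdict: nothing fires
  removed field tier from record Account -> matters only for Account's forward compatibility — outside the asked direction
  removed field zip from record Account -> matters only for Account's forward compatibility — outside the asked direction


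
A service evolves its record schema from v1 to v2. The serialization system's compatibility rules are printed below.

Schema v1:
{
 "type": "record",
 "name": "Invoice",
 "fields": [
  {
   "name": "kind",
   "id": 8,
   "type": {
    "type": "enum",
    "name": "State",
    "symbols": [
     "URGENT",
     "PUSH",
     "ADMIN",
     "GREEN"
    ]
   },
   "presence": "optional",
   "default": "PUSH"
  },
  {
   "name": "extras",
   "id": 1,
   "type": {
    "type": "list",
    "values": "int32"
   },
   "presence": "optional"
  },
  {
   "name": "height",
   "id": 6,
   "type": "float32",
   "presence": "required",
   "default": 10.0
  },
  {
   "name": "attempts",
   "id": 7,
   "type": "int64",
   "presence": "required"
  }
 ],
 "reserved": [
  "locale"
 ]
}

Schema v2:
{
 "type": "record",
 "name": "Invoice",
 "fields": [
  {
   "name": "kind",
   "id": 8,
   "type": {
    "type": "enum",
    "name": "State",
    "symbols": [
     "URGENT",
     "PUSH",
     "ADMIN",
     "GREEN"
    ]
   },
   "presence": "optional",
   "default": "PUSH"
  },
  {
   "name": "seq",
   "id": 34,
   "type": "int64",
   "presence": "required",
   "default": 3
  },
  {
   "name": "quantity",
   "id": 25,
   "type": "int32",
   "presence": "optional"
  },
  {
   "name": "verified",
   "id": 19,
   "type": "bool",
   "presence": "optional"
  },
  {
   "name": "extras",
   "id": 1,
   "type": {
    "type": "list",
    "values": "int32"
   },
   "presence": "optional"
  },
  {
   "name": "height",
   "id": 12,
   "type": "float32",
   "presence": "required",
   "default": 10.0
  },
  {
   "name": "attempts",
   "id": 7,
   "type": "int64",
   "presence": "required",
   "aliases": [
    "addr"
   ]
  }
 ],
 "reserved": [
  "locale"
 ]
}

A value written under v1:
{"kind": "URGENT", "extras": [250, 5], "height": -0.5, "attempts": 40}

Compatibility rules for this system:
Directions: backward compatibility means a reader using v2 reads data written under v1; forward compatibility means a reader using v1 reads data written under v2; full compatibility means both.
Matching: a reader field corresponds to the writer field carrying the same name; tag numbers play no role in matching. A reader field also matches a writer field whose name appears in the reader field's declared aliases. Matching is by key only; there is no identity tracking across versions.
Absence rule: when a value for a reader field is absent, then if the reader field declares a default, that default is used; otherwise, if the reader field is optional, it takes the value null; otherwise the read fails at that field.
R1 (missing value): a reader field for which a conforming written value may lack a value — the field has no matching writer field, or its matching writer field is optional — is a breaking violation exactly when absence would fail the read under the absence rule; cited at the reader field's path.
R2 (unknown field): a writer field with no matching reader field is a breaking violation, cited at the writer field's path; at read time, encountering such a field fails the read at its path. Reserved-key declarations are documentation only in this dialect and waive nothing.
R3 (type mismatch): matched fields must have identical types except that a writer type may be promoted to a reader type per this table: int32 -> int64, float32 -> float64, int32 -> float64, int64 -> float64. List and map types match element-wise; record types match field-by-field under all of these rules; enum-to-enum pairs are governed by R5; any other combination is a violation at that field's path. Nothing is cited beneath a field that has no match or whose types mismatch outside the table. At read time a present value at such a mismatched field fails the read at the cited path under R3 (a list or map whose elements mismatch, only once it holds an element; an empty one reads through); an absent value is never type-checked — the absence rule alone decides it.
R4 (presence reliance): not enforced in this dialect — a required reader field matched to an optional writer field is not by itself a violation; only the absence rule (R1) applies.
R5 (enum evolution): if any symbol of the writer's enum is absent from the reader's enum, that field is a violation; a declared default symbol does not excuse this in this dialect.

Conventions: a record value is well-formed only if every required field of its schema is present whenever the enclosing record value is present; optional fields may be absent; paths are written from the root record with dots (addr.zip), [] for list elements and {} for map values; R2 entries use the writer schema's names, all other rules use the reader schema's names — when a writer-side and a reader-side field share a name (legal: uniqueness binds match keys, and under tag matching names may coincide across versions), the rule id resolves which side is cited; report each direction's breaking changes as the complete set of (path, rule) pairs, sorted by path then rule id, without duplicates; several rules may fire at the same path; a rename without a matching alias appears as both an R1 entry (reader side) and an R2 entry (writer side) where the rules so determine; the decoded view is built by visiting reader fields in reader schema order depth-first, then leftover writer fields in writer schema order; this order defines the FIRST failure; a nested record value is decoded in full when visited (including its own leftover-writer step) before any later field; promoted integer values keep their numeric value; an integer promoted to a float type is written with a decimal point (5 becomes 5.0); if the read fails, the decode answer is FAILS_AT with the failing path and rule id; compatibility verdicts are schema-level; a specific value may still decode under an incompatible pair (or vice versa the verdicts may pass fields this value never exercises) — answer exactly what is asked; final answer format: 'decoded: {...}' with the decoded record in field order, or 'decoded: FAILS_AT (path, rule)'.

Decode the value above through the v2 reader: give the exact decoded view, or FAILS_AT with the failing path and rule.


decoded: {"kind": "URGENT", "seq": 3, "quantity": null, "verified": null, "extras": [250, 5], "height": -0.5, "attempts": 40}

arrows below run writer -> reader for Invoice
decode walk for Invoice under reader schema v2:
  kind := "URGENT"
  seq := 3 (missing; default applied)
  quantity := null (missing; optional => null)
  verified := null (missing; optional => null)
  extras := [250, 5]
  height := -0.5
  attempts := 40
  => decoded: {"kind": "URGENT", "seq": 3, "quantity": null, "verified": null, "extras": [250, 5], "height": -0.5, "attempts": 40}
diffs on Invoice not affecting the asked answer:
  field height in record Invoice: tag 6 changed to 12 -> fires no rule on Invoice under this dialect and leaves the result unchanged


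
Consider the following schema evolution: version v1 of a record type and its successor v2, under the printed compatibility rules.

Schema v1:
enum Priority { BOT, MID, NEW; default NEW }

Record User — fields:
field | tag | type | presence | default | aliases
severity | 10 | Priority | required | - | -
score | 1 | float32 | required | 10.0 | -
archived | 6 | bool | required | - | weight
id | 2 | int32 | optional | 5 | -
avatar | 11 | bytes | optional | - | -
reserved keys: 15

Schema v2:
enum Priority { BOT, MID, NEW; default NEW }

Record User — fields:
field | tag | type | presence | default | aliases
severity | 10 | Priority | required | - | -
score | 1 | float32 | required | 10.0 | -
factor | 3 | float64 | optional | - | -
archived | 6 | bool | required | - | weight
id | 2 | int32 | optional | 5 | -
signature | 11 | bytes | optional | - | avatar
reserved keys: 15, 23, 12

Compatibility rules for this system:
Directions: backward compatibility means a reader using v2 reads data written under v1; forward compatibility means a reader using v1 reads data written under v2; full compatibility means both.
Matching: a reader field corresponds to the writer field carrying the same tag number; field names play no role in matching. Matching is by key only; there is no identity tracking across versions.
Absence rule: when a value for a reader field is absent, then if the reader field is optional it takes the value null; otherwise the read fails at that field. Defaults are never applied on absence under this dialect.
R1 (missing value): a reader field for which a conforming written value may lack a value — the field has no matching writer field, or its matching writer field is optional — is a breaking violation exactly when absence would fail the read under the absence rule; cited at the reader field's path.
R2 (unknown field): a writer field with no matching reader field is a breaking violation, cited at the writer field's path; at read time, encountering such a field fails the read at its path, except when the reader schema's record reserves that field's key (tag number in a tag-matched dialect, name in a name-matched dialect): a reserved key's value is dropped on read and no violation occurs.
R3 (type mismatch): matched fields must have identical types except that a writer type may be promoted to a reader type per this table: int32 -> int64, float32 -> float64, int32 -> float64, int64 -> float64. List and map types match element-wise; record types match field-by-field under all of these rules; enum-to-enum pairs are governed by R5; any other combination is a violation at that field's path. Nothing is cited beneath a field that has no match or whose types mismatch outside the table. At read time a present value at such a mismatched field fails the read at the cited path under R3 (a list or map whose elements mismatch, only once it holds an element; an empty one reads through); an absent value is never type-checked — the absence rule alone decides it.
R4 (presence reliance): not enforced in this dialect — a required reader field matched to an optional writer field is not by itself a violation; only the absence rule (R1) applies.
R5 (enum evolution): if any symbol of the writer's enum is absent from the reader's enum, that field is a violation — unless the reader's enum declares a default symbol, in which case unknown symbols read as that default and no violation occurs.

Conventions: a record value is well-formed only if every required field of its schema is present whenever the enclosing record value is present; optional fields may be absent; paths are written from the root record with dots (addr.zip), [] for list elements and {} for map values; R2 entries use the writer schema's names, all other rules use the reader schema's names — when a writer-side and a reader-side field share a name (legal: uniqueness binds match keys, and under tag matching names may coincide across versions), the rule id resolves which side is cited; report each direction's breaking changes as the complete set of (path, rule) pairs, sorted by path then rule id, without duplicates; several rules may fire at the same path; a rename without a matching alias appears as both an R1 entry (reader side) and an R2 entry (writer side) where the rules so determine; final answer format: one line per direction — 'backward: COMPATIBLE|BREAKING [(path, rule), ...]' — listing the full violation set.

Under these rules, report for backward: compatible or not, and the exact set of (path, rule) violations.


the writer's type comes first in each User pair
backward analysis of User with v2 as reader and v1 as writer:
  severity <- severity (Priority -> Priority, writer required)
  score <- score (float32 -> float32, writer required)
  factor: no writer match
  archived <- archived (bool -> bool, writer required)
  id <- id (int32 -> int32, writer optional)
  signature <- avatar (bytes -> bytes, writer optional)
  => backward: COMPATIBLE
remaining User differences; none change what is asked:
  renamed field avatar to signature in record User (alias avatar declared on the renamed field) -> no rule fires on it in User's dialect; the asked verdict holds
  added field factor to record User: optional float64, tag 3 (in v2 it sits immediately before archived) -> matters only for User's forward compatibility — outside the asked direction

backward: COMPATIBLE []


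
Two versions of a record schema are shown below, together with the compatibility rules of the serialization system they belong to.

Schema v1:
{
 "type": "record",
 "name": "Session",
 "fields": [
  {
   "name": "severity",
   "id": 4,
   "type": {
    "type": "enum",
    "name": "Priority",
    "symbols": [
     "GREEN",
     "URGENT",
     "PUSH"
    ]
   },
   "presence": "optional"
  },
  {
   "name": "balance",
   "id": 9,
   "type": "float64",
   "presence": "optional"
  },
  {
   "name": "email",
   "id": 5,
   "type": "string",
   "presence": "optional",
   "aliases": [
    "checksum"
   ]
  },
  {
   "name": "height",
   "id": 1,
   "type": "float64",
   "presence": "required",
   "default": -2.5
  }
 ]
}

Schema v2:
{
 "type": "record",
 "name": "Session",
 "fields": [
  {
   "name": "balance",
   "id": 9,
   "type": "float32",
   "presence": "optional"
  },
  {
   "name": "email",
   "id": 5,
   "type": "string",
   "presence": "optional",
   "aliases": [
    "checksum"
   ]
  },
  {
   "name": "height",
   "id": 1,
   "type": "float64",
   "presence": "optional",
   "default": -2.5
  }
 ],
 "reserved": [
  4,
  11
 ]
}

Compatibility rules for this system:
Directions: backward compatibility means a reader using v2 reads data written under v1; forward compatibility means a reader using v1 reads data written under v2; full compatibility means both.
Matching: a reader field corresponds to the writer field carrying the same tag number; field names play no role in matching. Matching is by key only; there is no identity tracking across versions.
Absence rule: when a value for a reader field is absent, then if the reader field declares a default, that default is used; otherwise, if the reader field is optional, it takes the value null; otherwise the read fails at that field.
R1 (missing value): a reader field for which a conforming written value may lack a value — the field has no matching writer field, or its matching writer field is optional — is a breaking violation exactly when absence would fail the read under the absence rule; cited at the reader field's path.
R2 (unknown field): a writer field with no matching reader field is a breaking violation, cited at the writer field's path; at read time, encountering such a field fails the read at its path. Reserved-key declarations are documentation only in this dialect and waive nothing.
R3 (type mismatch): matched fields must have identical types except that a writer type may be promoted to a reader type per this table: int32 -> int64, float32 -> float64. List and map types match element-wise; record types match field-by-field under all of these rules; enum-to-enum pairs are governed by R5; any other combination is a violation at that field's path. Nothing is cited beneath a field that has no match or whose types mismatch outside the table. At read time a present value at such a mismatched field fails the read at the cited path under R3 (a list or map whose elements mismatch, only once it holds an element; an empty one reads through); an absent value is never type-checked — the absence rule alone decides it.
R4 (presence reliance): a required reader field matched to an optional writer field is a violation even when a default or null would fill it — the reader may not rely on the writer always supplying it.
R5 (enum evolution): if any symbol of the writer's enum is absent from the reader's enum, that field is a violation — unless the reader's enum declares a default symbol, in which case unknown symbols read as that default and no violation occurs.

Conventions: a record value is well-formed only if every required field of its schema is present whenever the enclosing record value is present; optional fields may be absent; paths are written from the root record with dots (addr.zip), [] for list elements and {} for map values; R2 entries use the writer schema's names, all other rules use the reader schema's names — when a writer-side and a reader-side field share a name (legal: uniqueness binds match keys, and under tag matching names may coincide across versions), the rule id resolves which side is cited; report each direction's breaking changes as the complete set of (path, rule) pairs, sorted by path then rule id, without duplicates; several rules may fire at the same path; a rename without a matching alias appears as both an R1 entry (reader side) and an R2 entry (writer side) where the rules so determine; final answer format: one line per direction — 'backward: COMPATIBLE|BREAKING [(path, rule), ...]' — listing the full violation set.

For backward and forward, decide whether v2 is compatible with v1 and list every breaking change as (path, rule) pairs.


each type pair in Session: writer, then reader
backward pass over Session, reader schema v2, writer schema v1:
  balance: float64 -> float32, writer optional; from balance
  email: string -> string, writer optional; from email
  height: float64 -> float64, writer required; from height
  writer severity: unknown to reader
  rule R3 violated at balance
  rule R2 violated at severity
  => backward: BREAKING (2)
forward pass over Session, reader schema v1, writer schema v2:
  severity: no writer-side match
  balance: float32 -> float64, writer optional; from balance
  email: string -> string, writer optional; from email
  height: float64 -> float64, writer optional; from height
  rule R4 violated at height
  => forward: BREAKING (1)

backward: BREAKING [(balance, R3), (severity, R2)]; forward: BREAKING [(height, R4)]


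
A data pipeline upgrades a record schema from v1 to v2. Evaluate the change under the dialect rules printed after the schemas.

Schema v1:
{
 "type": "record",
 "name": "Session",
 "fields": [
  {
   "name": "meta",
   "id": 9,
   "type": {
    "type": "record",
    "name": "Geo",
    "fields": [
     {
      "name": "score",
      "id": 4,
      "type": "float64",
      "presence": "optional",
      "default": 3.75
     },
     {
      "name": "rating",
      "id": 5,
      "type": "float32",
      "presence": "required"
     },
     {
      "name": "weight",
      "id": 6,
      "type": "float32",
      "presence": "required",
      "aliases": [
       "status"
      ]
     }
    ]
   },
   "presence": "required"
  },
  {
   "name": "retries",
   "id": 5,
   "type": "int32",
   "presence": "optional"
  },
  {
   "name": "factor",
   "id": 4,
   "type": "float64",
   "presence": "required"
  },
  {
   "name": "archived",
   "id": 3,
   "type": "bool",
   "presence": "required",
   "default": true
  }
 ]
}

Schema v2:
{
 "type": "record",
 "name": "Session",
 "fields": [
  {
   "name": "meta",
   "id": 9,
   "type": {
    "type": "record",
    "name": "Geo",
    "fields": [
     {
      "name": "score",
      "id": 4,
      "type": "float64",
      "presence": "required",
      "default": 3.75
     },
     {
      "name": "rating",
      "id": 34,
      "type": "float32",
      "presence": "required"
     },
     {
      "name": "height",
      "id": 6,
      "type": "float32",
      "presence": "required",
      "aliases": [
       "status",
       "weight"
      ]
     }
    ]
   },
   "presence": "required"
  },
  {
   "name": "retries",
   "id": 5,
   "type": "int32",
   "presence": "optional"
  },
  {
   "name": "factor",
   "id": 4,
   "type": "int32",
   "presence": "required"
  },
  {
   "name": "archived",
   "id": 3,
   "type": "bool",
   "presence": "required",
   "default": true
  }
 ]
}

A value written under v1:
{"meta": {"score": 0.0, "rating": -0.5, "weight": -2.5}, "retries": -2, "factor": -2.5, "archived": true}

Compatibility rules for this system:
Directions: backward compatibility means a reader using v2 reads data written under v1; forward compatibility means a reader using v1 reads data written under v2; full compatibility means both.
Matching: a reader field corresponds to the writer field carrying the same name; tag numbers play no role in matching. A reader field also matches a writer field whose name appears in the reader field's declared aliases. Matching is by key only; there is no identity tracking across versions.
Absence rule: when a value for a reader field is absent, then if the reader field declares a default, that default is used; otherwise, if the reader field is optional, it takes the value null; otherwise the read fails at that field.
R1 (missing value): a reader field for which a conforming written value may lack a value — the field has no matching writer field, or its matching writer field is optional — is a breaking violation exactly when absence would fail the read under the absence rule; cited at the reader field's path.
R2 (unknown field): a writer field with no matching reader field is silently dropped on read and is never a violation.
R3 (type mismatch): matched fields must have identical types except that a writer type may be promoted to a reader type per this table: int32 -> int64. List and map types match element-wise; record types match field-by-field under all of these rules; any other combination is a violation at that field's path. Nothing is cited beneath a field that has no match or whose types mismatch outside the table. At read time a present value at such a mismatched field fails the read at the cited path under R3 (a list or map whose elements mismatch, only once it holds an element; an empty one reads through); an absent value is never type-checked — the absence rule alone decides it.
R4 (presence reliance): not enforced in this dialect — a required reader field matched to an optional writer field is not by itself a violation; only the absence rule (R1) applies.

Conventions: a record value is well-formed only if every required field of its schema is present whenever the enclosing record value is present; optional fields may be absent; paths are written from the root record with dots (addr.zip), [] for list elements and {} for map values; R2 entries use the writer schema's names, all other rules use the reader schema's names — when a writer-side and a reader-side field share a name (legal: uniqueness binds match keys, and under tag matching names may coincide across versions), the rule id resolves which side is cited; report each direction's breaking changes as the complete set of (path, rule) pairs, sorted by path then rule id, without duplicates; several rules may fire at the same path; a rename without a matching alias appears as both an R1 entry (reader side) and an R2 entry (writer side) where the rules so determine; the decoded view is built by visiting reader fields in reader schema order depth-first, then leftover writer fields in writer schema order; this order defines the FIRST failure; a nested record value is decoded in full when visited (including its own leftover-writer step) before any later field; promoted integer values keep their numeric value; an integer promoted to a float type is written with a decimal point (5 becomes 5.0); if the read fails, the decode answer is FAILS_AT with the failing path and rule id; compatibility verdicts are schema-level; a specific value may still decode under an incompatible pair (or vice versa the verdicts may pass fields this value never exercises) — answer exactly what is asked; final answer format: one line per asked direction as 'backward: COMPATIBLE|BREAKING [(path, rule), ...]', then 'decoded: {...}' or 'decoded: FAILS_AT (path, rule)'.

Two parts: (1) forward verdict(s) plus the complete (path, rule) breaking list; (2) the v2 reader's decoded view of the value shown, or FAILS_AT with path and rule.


each type pair in Session: writer, then reader
forward on Session — v1 reading data written by v2:
  meta <- meta (Geo -> Geo, writer required)
  retries <- retries (int32 -> int32, writer optional)
  factor <- factor (int32 -> float64, writer required)
  archived <- archived (bool -> bool, writer required)
  meta.score <- meta.score (float64 -> float64, writer required)
  meta.rating <- meta.rating (float32 -> float32, writer required)
  meta.weight has no writer counterpart
  meta.height (writer side), unknown to reader
  breaking: (factor, R3)
  breaking: (meta.weight, R1)
  forward on Session therefore BREAKING (2)
migrating the Session value to v2:
  meta.score := 0.0
  meta.rating := -0.5
  meta.height := -2.5 (from writer weight)
  retries := -2
  read fails at factor under R3
  => FAILS_AT (factor, R3)
the other Session changes do not affect what is asked:
  field score in record Geo: optional changed to required -> triggers nothing under Session's printed rules — same verdict
  field rating in record Geo: tag 5 changed to 34 -> triggers nothing under Session's printed rules — same verdict

forward: BREAKING [(factor, R3), (meta.weight, R1)]; decoded: FAILS_AT (factor, R3)


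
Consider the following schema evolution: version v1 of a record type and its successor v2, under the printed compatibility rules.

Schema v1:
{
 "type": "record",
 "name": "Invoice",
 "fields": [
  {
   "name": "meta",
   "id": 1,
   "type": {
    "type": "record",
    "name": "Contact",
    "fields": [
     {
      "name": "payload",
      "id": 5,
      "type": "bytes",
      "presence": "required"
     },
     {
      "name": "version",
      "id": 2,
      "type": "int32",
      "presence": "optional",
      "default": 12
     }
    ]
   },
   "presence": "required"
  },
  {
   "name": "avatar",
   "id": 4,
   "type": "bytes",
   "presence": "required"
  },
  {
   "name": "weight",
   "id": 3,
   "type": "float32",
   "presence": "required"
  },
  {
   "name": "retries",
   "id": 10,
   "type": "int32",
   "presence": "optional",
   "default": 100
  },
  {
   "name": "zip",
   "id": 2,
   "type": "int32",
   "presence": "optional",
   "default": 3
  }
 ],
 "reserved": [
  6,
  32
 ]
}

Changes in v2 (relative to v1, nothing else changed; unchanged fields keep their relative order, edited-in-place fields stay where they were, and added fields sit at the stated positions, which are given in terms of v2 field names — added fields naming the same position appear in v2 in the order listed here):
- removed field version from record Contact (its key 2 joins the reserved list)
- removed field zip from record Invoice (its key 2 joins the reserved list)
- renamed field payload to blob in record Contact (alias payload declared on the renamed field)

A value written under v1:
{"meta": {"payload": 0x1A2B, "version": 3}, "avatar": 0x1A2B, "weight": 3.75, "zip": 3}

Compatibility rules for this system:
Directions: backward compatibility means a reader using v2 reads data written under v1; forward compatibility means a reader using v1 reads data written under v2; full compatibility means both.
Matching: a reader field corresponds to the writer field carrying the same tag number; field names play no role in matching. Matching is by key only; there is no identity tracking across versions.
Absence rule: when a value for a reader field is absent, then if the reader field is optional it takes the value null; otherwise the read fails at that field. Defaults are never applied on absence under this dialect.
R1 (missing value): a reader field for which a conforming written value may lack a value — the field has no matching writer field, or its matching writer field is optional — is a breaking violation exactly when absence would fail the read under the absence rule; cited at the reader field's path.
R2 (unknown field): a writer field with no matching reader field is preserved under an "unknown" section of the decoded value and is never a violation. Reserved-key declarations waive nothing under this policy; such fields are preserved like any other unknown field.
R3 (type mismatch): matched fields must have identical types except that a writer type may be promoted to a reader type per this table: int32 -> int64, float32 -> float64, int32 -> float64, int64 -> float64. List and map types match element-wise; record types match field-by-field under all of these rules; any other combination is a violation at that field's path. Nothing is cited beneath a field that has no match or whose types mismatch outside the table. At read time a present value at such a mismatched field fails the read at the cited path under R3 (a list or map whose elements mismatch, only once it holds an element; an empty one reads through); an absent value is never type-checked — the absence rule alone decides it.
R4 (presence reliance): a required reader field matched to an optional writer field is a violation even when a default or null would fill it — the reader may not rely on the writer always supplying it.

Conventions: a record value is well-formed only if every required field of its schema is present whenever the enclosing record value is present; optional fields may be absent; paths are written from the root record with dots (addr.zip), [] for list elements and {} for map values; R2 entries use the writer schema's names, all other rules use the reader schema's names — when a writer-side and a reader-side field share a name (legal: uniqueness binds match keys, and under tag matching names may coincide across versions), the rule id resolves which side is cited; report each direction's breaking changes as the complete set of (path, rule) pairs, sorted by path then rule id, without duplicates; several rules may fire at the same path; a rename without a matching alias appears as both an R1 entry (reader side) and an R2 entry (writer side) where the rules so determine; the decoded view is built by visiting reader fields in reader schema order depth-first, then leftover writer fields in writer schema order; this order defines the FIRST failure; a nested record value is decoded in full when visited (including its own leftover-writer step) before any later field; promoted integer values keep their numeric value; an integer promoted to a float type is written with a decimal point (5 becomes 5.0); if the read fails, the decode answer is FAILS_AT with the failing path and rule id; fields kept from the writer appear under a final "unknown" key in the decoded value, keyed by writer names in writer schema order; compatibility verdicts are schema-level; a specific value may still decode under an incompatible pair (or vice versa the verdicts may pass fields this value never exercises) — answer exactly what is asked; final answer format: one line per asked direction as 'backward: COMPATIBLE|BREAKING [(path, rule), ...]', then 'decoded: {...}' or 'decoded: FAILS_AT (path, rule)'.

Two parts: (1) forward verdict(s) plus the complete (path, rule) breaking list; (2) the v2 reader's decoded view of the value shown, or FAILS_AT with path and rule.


arrows below run writer -> reader for Invoice
forward for Invoice (reader v1, writer v2):
  Contact -> Contact, writer required: meta aligns to meta
  bytes -> bytes, writer required: avatar aligns to avatar
  float32 -> float32, writer required: weight aligns to weight
  int32 -> int32, writer optional: retries aligns to retries
  zip: no writer-side match
  bytes -> bytes, writer required: meta.payload aligns to meta.blob
  meta.version: no writer-side match
  => no violations; forward on Invoice: COMPATIBLE
decode (reader v2):
  meta.blob := 0x1A2B (from writer payload)
  writer meta.version: kept under "unknown"
  avatar := 0x1A2B
  weight := 3.75
  retries := null (missing; optional => null)
  writer zip: kept under "unknown"
  => decoded: {"meta": {"blob": 0x1A2B, "unknown": {"version": 3}}, "avatar": 0x1A2B, "weight": 3.75, "retries": null, "unknown": {"zip": 3}}

forward: COMPATIBLE []; decoded: {"meta": {"blob": 0x1A2B, "unknown": {"version": 3}}, "avatar": 0x1A2B, "weight": 3.75, "retries": null, "unknown": {"zip": 3}}
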